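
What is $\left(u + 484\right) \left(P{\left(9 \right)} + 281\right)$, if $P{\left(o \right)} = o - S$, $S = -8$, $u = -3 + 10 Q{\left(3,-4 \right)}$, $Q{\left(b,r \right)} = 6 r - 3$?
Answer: $62878$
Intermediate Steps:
$Q{\left(b,r \right)} = -3 + 6 r$
$u = -273$ ($u = -3 + 10 \left(-3 + 6 \left(-4\right)\right) = -3 + 10 \left(-3 - 24\right) = -3 + 10 \left(-27\right) = -3 - 270 = -273$)
$P{\left(o \right)} = 8 + o$ ($P{\left(o \right)} = o - -8 = o + 8 = 8 + o$)
$\left(u + 484\right) \left(P{\left(9 \right)} + 281\right) = \left(-273 + 484\right) \left(\left(8 + 9\right) + 281\right) = 211 \left(17 + 281\right) = 211 \cdot 298 = 62878$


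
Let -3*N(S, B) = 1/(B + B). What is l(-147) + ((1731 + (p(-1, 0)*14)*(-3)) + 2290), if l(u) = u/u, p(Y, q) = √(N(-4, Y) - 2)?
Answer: 4022 - 7*I*√66 ≈ 4022.0 - 56.868*I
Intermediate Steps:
N(S, B) = -1/(6*B) (N(S, B) = -1/(3*(B + B)) = -1/(2*B)/3 = -1/(6*B))
p(Y, q) = √(-2 - 1/(6*Y)) (p(Y, q) = √(-1/(6*Y) - 2) = √(-2 - 1/(6*Y)))
l(u) = 1
l(-147) + ((1731 + (p(-1, 0)*14)*(-3)) + 2290) = 1 + ((1731 + ((√(-72 - 6/(-1))/6)*14)*(-3)) + 2290) = 1 + ((1731 + ((√(-72 - 6*(-1))/6)*14)*(-3)) + 2290) = 1 + ((1731 + ((√(-72 + 6)/6)*14)*(-3)) + 2290) = 1 + ((1731 + ((√(-66)/6)*14)*(-3)) + 2290) = 1 + ((1731 + (((I*√66)/6)*14)*(-3)) + 2290) = 1 + ((1731 + ((I*√66/6)*14)*(-3)) + 2290) = 1 + ((1731 + (7*I*√66/3)*(-3)) + 2290) = 1 + ((1731 - 7*I*√66) + 2290) = 1 + (4021 - 7*I*√66) = 4022 - 7*I*√66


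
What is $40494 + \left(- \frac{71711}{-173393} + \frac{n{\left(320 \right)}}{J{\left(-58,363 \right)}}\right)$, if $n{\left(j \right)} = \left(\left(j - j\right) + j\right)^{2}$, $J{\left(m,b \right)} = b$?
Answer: $\frac{21211082759}{520179} \approx 40777.0$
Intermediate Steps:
$n{\left(j \right)} = j^{2}$ ($n{\left(j \right)} = \left(0 + j\right)^{2} = j^{2}$)
$40494 + \left(- \frac{71711}{-173393} + \frac{n{\left(320 \right)}}{J{\left(-58,363 \right)}}\right) = 40494 - \left(- \frac{71711}{173393} - \frac{320^{2}}{363}\right) = 40494 + \left(\left(-71711\right) \left(- \frac{1}{173393}\right) + 102400 \cdot \frac{1}{363}\right) = 40494 + \left(\frac{71711}{173393} + \frac{102400}{363}\right) = 40494 + \frac{146954333}{520179} = \frac{21211082759}{520179}$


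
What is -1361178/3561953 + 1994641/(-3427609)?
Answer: -11770403457275/12208982160377 ≈ -0.96408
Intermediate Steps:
-1361178/3561953 + 1994641/(-3427609) = -1361178*1/3561953 + 1994641*(-1/3427609) = -1361178/3561953 - 1994641/3427609 = -11770403457275/12208982160377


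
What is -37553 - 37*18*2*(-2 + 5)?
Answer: -41549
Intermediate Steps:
-37553 - 37*18*2*(-2 + 5) = -37553 - 666*2*3 = -37553 - 666*6 = -37553 - 1*3996 = -37553 - 3996 = -41549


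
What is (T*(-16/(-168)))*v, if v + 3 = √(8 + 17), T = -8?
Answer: -32/21 ≈ -1.5238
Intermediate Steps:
v = 2 (v = -3 + √(8 + 17) = -3 + √25 = -3 + 5 = 2)
(T*(-16/(-168)))*v = -(-128)/(-168)*2 = -(-128)*(-1)/168*2 = -8*2/21*2 = -16/21*2 = -32/21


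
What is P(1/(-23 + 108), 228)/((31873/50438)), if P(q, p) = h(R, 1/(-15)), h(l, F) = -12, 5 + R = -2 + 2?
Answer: -605256/31873 ≈ -18.990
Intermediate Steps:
R = -5 (R = -5 + (-2 + 2) = -5 + 0 = -5)
P(q, p) = -12
P(1/(-23 + 108), 228)/((31873/50438)) = -12/(31873/50438) = -12/(31873*(1/50438)) = -12/31873/50438 = -12*50438/31873 = -605256/31873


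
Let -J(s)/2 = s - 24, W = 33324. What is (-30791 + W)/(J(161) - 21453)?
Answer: -2533/21727 ≈ -0.11658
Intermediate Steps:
J(s) = 48 - 2*s (J(s) = -2*(s - 24) = -2*(-24 + s) = 48 - 2*s)
(-30791 + W)/(J(161) - 21453) = (-30791 + 33324)/((48 - 2*161) - 21453) = 2533/((48 - 322) - 21453) = 2533/(-274 - 21453) = 2533/(-21727) = 2533*(-1/21727) = -2533/21727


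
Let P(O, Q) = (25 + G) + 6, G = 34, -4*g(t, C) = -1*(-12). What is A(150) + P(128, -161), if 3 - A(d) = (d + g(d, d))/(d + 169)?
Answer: 21545/319 ≈ 67.539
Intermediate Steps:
g(t, C) = -3 (g(t, C) = -(-1)*(-12)/4 = -¼*12 = -3)
P(O, Q) = 65 (P(O, Q) = (25 + 34) + 6 = 59 + 6 = 65)
A(d) = 3 - (-3 + d)/(169 + d) (A(d) = 3 - (d - 3)/(d + 169) = 3 - (-3 + d)/(169 + d))
A(150) + P(128, -161) = 2*(255 + 150)/(169 + 150) + 65 = 2*405/319 + 65 = 2*(1/319)*405 + 65 = 810/319 + 65 = 21545/319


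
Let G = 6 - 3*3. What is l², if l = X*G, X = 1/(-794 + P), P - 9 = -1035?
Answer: 9/3312400 ≈ 2.7171e-6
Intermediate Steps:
P = -1026 (P = 9 - 1035 = -1026)
G = -3 (G = 6 - 9 = -3)
X = -1/1820 (X = 1/(-794 - 1026) = 1/(-1820) = -1/1820 ≈ -0.00054945)
l = 3/1820 (l = -1/1820*(-3) = 3/1820 ≈ 0.0016484)
l² = (3/1820)² = 9/3312400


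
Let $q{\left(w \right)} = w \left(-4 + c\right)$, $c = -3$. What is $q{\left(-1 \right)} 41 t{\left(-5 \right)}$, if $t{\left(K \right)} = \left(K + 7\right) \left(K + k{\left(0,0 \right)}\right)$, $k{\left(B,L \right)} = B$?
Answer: $-2870$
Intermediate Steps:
$t{\left(K \right)} = K \left(7 + K\right)$ ($t{\left(K \right)} = \left(K + 7\right) \left(K + 0\right) = \left(7 + K\right) K = K \left(7 + K\right)$)
$q{\left(w \right)} = - 7 w$ ($q{\left(w \right)} = w \left(-4 - 3\right) = w \left(-7\right) = - 7 w$)
$q{\left(-1 \right)} 41 t{\left(-5 \right)} = \left(-7\right) \left(-1\right) 41 \left(- 5 \left(7 - 5\right)\right) = 7 \cdot 41 \left(\left(-5\right) 2\right) = 287 \left(-10\right) = -2870$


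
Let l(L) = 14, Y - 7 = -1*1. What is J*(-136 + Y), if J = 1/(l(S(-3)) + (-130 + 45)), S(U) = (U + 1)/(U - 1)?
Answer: 130/71 ≈ 1.8310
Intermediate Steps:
Y = 6 (Y = 7 - 1*1 = 7 - 1 = 6)
S(U) = (1 + U)/(-1 + U)
J = -1/71 (J = 1/(14 + (-130 + 45)) = 1/(14 - 85) = 1/(-71) = -1/71 ≈ -0.014085)
J*(-136 + Y) = -(-136 + 6)/71 = -1/71*(-130) = 130/71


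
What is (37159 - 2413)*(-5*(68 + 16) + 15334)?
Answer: 518201844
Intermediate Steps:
(37159 - 2413)*(-5*(68 + 16) + 15334) = 34746*(-5*84 + 15334) = 34746*(-420 + 15334) = 34746*14914 = 518201844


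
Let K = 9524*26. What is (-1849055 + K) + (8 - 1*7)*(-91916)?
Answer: -1693347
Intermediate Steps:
K = 247624
(-1849055 + K) + (8 - 1*7)*(-91916) = (-1849055 + 247624) + (8 - 1*7)*(-91916) = -1601431 + (8 - 7)*(-91916) = -1601431 + 1*(-91916) = -1601431 - 91916 = -1693347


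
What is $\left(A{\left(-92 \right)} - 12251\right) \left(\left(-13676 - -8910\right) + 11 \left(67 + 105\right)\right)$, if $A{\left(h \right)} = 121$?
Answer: $34861620$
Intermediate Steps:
$\left(A{\left(-92 \right)} - 12251\right) \left(\left(-13676 - -8910\right) + 11 \left(67 + 105\right)\right) = \left(121 - 12251\right) \left(\left(-13676 - -8910\right) + 11 \left(67 + 105\right)\right) = - 12130 \left(\left(-13676 + 8910\right) + 11 \cdot 172\right) = - 12130 \left(-4766 + 1892\right) = \left(-12130\right) \left(-2874\right) = 34861620$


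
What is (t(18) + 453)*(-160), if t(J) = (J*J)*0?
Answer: -72480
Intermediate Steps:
t(J) = 0 (t(J) = J²*0 = 0)
(t(18) + 453)*(-160) = (0 + 453)*(-160) = 453*(-160) = -72480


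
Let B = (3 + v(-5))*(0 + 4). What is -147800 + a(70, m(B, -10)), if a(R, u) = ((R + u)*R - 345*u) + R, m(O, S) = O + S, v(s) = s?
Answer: -137880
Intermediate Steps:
B = -8 (B = (3 - 5)*(0 + 4) = -2*4 = -8)
a(R, u) = R - 345*u + R*(R + u) (a(R, u) = (R*(R + u) - 345*u) + R = (-345*u + R*(R + u)) + R = R - 345*u + R*(R + u))
-147800 + a(70, m(B, -10)) = -147800 + (70 + 70² - 345*(-8 - 10) + 70*(-8 - 10)) = -147800 + (70 + 4900 - 345*(-18) + 70*(-18)) = -147800 + (70 + 4900 + 6210 - 1260) = -147800 + 9920 = -137880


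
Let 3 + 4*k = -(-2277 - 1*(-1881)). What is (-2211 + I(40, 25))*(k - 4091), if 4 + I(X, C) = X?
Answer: 34736925/4 ≈ 8.6842e+6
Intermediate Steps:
I(X, C) = -4 + X
k = 393/4 (k = -¾ + (-(-2277 - 1*(-1881)))/4 = -¾ + (-(-2277 + 1881))/4 = -¾ + (-1*(-396))/4 = -¾ + (¼)*396 = -¾ + 99 = 393/4 ≈ 98.250)
(-2211 + I(40, 25))*(k - 4091) = (-2211 + (-4 + 40))*(393/4 - 4091) = (-2211 + 36)*(-15971/4) = -2175*(-15971/4) = 34736925/4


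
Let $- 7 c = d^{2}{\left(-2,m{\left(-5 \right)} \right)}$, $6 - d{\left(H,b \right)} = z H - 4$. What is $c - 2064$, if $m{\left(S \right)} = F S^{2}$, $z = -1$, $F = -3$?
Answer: $- \frac{14512}{7} \approx -2073.1$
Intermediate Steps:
$m{\left(S \right)} = - 3 S^{2}$
$d{\left(H,b \right)} = 10 + H$ ($d{\left(H,b \right)} = 6 - \left(- H - 4\right) = 6 - \left(-4 - H\right) = 6 + \left(4 + H\right) = 10 + H$)
$c = - \frac{64}{7}$ ($c = - \frac{\left(10 - 2\right)^{2}}{7} = - \frac{8^{2}}{7} = \left(- \frac{1}{7}\right) 64 = - \frac{64}{7} \approx -9.1429$)
$c - 2064 = - \frac{64}{7} - 2064 = - \frac{14512}{7}$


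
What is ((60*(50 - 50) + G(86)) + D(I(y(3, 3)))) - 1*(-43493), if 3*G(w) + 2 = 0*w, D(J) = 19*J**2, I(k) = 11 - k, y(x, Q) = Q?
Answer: 134125/3 ≈ 44708.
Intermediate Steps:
G(w) = -2/3 (G(w) = -2/3 + (0*w)/3 = -2/3 + (1/3)*0 = -2/3 + 0 = -2/3)
((60*(50 - 50) + G(86)) + D(I(y(3, 3)))) - 1*(-43493) = ((60*(50 - 50) - 2/3) + 19*(11 - 1*3)**2) - 1*(-43493) = ((60*0 - 2/3) + 19*(11 - 3)**2) + 43493 = ((0 - 2/3) + 19*8**2) + 43493 = (-2/3 + 19*64) + 43493 = (-2/3 + 1216) + 43493 = 3646/3 + 43493 = 134125/3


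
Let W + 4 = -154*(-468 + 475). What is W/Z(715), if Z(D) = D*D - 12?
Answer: -1082/511213 ≈ -0.0021165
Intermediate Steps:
Z(D) = -12 + D**2 (Z(D) = D**2 - 12 = -12 + D**2)
W = -1082 (W = -4 - 154*(-468 + 475) = -4 - 154*7 = -4 - 1078 = -1082)
W/Z(715) = -1082/(-12 + 715**2) = -1082/(-12 + 511225) = -1082/511213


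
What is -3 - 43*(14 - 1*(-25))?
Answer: -1680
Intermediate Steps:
-3 - 43*(14 - 1*(-25)) = -3 - 43*(14 + 25) = -3 - 43*39 = -3 - 1677 = -1680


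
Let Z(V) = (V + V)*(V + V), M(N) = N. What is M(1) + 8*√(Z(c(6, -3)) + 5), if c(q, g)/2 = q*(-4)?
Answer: 1 + 8*√9221 ≈ 769.21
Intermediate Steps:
c(q, g) = -8*q (c(q, g) = 2*(q*(-4)) = 2*(-4*q) = -8*q)
Z(V) = 4*V² (Z(V) = (2*V)*(2*V) = 4*V²)
M(1) + 8*√(Z(c(6, -3)) + 5) = 1 + 8*√(4*(-8*6)² + 5) = 1 + 8*√(4*(-48)² + 5) = 1 + 8*√(4*2304 + 5) = 1 + 8*√(9216 + 5) = 1 + 8*√9221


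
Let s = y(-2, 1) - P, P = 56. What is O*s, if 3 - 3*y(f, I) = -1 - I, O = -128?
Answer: 20864/3 ≈ 6954.7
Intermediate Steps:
y(f, I) = 4/3 + I/3 (y(f, I) = 1 - (-1 - I)/3 = 1 + (⅓ + I/3) = 4/3 + I/3)
s = -163/3 (s = (4/3 + (⅓)*1) - 1*56 = (4/3 + ⅓) - 56 = 5/3 - 56 = -163/3 ≈ -54.333)
O*s = -128*(-163/3) = 20864/3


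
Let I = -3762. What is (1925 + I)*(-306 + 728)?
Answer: -775214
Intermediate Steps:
(1925 + I)*(-306 + 728) = (1925 - 3762)*(-306 + 728) = -1837*422 = -775214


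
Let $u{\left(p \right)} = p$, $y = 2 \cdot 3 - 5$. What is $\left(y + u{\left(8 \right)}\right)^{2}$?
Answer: $81$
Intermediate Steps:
$y = 1$ ($y = 6 - 5 = 1$)
$\left(y + u{\left(8 \right)}\right)^{2} = \left(1 + 8\right)^{2} = 9^{2} = 81$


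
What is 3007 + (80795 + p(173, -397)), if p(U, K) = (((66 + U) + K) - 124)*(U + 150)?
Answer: -7284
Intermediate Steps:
p(U, K) = (150 + U)*(-58 + K + U) (p(U, K) = ((66 + K + U) - 124)*(150 + U) = (-58 + K + U)*(150 + U) = (150 + U)*(-58 + K + U))
3007 + (80795 + p(173, -397)) = 3007 + (80795 + (-8700 + 173**2 + 92*173 + 150*(-397) - 397*173)) = 3007 + (80795 + (-8700 + 29929 + 15916 - 59550 - 68681)) = 3007 + (80795 - 91086) = 3007 - 10291 = -7284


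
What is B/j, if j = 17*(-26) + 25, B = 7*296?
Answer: -2072/417 ≈ -4.9688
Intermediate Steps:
B = 2072
j = -417 (j = -442 + 25 = -417)
B/j = 2072/(-417) = 2072*(-1/417) = -2072/417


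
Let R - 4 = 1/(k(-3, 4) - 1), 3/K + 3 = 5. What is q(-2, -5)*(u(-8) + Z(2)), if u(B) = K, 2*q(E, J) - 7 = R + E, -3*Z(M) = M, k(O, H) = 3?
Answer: 95/24 ≈ 3.9583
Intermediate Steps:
K = 3/2 (K = 3/(-3 + 5) = 3/2 ≈ 1.5000)
Z(M) = -M/3
R = 9/2 (R = 4 + 1/(3 - 1) = 4 + 1/2 = 9/2 ≈ 4.5000)
q(E, J) = 23/4 + E/2 (q(E, J) = 7/2 + (9/2 + E)/2 = 7/2 + (9/4 + E/2) = 23/4 + E/2)
u(B) = 3/2
q(-2, -5)*(u(-8) + Z(2)) = (23/4 + (1/2)*(-2))*(3/2 - 1/3*2) = (23/4 - 1)*(3/2 - 2/3) = (19/4)*(5/6) = 95/24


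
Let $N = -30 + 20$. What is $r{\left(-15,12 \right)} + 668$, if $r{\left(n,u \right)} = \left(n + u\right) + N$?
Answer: $655$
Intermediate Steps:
$N = -10$
$r{\left(n,u \right)} = -10 + n + u$ ($r{\left(n,u \right)} = \left(n + u\right) - 10 = -10 + n + u$)
$r{\left(-15,12 \right)} + 668 = \left(-10 - 15 + 12\right) + 668 = -13 + 668 = 655$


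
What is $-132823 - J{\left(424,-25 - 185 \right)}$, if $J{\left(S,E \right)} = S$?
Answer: $-133247$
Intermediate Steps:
$-132823 - J{\left(424,-25 - 185 \right)} = -132823 - 424 = -133247$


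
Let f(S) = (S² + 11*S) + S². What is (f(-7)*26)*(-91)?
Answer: -49686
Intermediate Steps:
f(S) = 2*S² + 11*S
(f(-7)*26)*(-91) = (-7*(11 + 2*(-7))*26)*(-91) = (-7*(11 - 14)*26)*(-91) = (-7*(-3)*26)*(-91) = (21*26)*(-91) = 546*(-91) = -49686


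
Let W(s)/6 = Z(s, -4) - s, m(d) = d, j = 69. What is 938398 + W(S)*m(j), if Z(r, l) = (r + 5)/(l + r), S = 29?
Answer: 23173876/25 ≈ 9.2696e+5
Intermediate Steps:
Z(r, l) = (5 + r)/(l + r)
W(s) = -6*s + 6*(5 + s)/(-4 + s) (W(s) = 6*((5 + s)/(-4 + s) - s) = 6*(-s + (5 + s)/(-4 + s)) = -6*s + 6*(5 + s)/(-4 + s))
938398 + W(S)*m(j) = 938398 + (6*(5 - 1*29² + 5*29)/(-4 + 29))*69 = 938398 + (6*(5 - 1*841 + 145)/25)*69 = 938398 + (6*(1/25)*(5 - 841 + 145))*69 = 938398 + (6*(1/25)*(-691))*69 = 938398 - 4146/25*69 = 938398 - 286074/25 = 23173876/25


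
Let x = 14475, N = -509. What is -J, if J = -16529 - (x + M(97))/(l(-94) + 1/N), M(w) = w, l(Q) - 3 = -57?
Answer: 446915475/27487 ≈ 16259.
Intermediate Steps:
l(Q) = -54 (l(Q) = 3 - 57 = -54)
J = -446915475/27487 (J = -16529 - (14475 + 97)/(-54 + 1/(-509)) = -16529 - 14572/(-54 - 1/509) = -16529 - 14572/(-27487/509) = -16529 - 14572*(-509)/27487 = -16529 - 1*(-7417148/27487) = -16529 + 7417148/27487 = -446915475/27487 ≈ -16259.)
-J = -1*(-446915475/27487) = 446915475/27487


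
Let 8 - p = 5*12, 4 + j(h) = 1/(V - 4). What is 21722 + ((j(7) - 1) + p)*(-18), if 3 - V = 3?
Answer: 45505/2 ≈ 22753.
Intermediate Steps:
V = 0 (V = 3 - 1*3 = 3 - 3 = 0)
j(h) = -17/4 (j(h) = -4 + 1/(0 - 4) = -4 + 1/(-4) = -4 - ¼ = -17/4)
p = -52 (p = 8 - 5*12 = 8 - 1*60 = 8 - 60 = -52)
21722 + ((j(7) - 1) + p)*(-18) = 21722 + ((-17/4 - 1) - 52)*(-18) = 21722 + (-21/4 - 52)*(-18) = 21722 - 229/4*(-18) = 21722 + 2061/2 = 45505/2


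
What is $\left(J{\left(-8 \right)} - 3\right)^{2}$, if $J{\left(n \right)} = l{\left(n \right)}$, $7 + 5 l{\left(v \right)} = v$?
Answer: $36$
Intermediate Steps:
$l{\left(v \right)} = - \frac{7}{5} + \frac{v}{5}$
$J{\left(n \right)} = - \frac{7}{5} + \frac{n}{5}$
$\left(J{\left(-8 \right)} - 3\right)^{2} = \left(\left(- \frac{7}{5} + \frac{1}{5} \left(-8\right)\right) - 3\right)^{2} = \left(\left(- \frac{7}{5} - \frac{8}{5}\right) + \left(-3 + 0\right)\right)^{2} = \left(-3 - 3\right)^{2} = \left(-6\right)^{2} = 36$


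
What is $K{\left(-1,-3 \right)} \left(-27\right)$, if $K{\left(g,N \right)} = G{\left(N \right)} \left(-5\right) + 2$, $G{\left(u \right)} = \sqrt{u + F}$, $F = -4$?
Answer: $-54 + 135 i \sqrt{7} \approx -54.0 + 357.18 i$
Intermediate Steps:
$G{\left(u \right)} = \sqrt{-4 + u}$ ($G{\left(u \right)} = \sqrt{u - 4} = \sqrt{-4 + u}$)
$K{\left(g,N \right)} = 2 - 5 \sqrt{-4 + N}$ ($K{\left(g,N \right)} = \sqrt{-4 + N} \left(-5\right) + 2 = - 5 \sqrt{-4 + N} + 2 = 2 - 5 \sqrt{-4 + N}$)
$K{\left(-1,-3 \right)} \left(-27\right) = \left(2 - 5 \sqrt{-4 - 3}\right) \left(-27\right) = \left(2 - 5 \sqrt{-7}\right) \left(-27\right) = \left(2 - 5 i \sqrt{7}\right) \left(-27\right) = -54 + 135 i \sqrt{7}$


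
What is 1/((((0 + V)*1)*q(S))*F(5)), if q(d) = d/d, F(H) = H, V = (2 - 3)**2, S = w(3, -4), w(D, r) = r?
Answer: 1/5 ≈ 0.20000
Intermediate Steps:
S = -4
V = 1 (V = (-1)**2 = 1)
q(d) = 1
1/((((0 + V)*1)*q(S))*F(5)) = 1/((((0 + 1)*1)*1)*5) = 1/(((1*1)*1)*5) = 1/((1*1)*5) = 1/(1*5) = 1/5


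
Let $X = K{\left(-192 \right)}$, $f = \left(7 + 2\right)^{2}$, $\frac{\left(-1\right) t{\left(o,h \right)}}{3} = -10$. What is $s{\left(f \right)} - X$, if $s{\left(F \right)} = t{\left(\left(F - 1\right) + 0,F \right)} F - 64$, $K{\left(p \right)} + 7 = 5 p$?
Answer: $3333$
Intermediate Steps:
$t{\left(o,h \right)} = 30$ ($t{\left(o,h \right)} = \left(-3\right) \left(-10\right) = 30$)
$K{\left(p \right)} = -7 + 5 p$
$f = 81$ ($f = 9^{2} = 81$)
$X = -967$ ($X = -7 + 5 \left(-192\right) = -7 - 960 = -967$)
$s{\left(F \right)} = -64 + 30 F$ ($s{\left(F \right)} = 30 F - 64 = -64 + 30 F$)
$s{\left(f \right)} - X = \left(-64 + 30 \cdot 81\right) - -967 = \left(-64 + 2430\right) + 967 = 2366 + 967 = 3333$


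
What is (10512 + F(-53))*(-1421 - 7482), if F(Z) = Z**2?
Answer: -118596863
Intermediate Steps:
(10512 + F(-53))*(-1421 - 7482) = (10512 + (-53)**2)*(-1421 - 7482) = (10512 + 2809)*(-8903) = 13321*(-8903) = -118596863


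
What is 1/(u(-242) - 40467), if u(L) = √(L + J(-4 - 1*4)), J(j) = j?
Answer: -40467/1637578339 - 5*I*√10/1637578339 ≈ -2.4711e-5 - 9.6554e-9*I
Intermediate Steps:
u(L) = √(-8 + L) (u(L) = √(L + (-4 - 1*4)) = √(L + (-4 - 4)) = √(L - 8) = √(-8 + L))
1/(u(-242) - 40467) = 1/(√(-8 - 242) - 40467) = 1/(√(-250) - 40467) = 1/(5*I*√10 - 40467) = 1/(-40467 + 5*I*√10)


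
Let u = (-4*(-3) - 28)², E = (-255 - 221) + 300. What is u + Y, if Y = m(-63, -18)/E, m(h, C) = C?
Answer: 22537/88 ≈ 256.10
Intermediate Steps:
E = -176 (E = -476 + 300 = -176)
Y = 9/88 (Y = -18/(-176) = -18*(-1/176) = 9/88 ≈ 0.10227)
u = 256 (u = (12 - 28)² = (-16)² = 256)
u + Y = 256 + 9/88 = 22537/88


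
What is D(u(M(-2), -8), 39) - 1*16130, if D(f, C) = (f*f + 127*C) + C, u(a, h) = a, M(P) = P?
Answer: -11134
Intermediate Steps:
D(f, C) = f² + 128*C (D(f, C) = (f² + 127*C) + C = f² + 128*C)
D(u(M(-2), -8), 39) - 1*16130 = ((-2)² + 128*39) - 1*16130 = (4 + 4992) - 16130 = 4996 - 16130 = -11134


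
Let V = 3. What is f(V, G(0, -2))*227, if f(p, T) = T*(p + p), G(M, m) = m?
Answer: -2724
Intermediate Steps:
f(p, T) = 2*T*p (f(p, T) = T*(2*p) = 2*T*p)
f(V, G(0, -2))*227 = (2*(-2)*3)*227 = -12*227 = -2724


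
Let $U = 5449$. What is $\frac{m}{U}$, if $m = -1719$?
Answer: $- \frac{1719}{5449} \approx -0.31547$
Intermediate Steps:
$\frac{m}{U} = - \frac{1719}{5449}$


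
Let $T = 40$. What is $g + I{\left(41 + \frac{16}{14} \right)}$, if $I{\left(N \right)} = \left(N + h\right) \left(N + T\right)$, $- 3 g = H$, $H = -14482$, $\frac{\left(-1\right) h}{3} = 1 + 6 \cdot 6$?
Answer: $- \frac{121832}{147} \approx -828.79$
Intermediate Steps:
$h = -111$ ($h = - 3 \left(1 + 6 \cdot 6\right) = - 3 \left(1 + 36\right) = \left(-3\right) 37 = -111$)
$g = \frac{14482}{3}$ ($g = \left(- \frac{1}{3}\right) \left(-14482\right) = \frac{14482}{3} \approx 4827.3$)
$I{\left(N \right)} = \left(-111 + N\right) \left(40 + N\right)$ ($I{\left(N \right)} = \left(N - 111\right) \left(N + 40\right) = \left(-111 + N\right) \left(40 + N\right)$)
$g + I{\left(41 + \frac{16}{14} \right)} = \frac{14482}{3} - \left(4440 - \left(41 + \frac{16}{14}\right)^{2} + 71 \left(41 + \frac{16}{14}\right)\right) = \frac{14482}{3} - \left(4440 - \left(41 + 16 \cdot \frac{1}{14}\right)^{2} + 71 \left(41 + 16 \cdot \frac{1}{14}\right)\right) = \frac{14482}{3} - \left(4440 - \left(41 + \frac{8}{7}\right)^{2} + 71 \left(41 + \frac{8}{7}\right)\right) = \frac{14482}{3} - \left(\frac{52025}{7} - \frac{87025}{49}\right) = \frac{14482}{3} - \frac{277150}{49} = - \frac{121832}{147}$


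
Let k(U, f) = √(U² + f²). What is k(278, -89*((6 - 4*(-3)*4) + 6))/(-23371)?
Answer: -2*√7148221/23371 ≈ -0.22880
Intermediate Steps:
k(278, -89*((6 - 4*(-3)*4) + 6))/(-23371) = √(278² + (-89*((6 - 4*(-3)*4) + 6))²)/(-23371) = √(77284 + (-89*((6 + 12*4) + 6))²)*(-1/23371) = √(77284 + (-89*((6 + 48) + 6))²)*(-1/23371) = √(77284 + (-89*(54 + 6))²)*(-1/23371) = √(77284 + (-89*60)²)*(-1/23371) = √(77284 + (-5340)²)*(-1/23371) = √(77284 + 28515600)*(-1/23371) = √28592884*(-1/23371) = (2*√7148221)*(-1/23371) = -2*√7148221/23371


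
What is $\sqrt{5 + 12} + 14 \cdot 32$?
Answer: $448 + \sqrt{17} \approx 452.12$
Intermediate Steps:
$\sqrt{5 + 12} + 14 \cdot 32 = \sqrt{17} + 448 = 448 + \sqrt{17}$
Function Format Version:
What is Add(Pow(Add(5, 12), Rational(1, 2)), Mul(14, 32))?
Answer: Add(448, Pow(17, Rational(1, 2))) ≈ 452.12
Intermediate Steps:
Add(Pow(Add(5, 12), Rational(1, 2)), Mul(14, 32)) = Add(Pow(17, Rational(1, 2)), 448) = Add(448, Pow(17, Rational(1, 2)))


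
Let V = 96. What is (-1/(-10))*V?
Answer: 48/5 ≈ 9.6000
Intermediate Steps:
(-1/(-10))*V = -1/(-10)*96 = -1*(-⅒)*96 = (⅒)*96 = 48/5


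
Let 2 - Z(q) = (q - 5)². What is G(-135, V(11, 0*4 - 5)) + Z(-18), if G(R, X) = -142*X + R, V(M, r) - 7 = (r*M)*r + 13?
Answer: -42552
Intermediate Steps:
V(M, r) = 20 + M*r² (V(M, r) = 7 + ((r*M)*r + 13) = 7 + ((M*r)*r + 13) = 7 + (M*r² + 13) = 7 + (13 + M*r²) = 20 + M*r²)
Z(q) = 2 - (-5 + q)² (Z(q) = 2 - (q - 5)² = 2 - (-5 + q)²)
G(R, X) = R - 142*X
G(-135, V(11, 0*4 - 5)) + Z(-18) = (-135 - 142*(20 + 11*(0*4 - 5)²)) + (2 - (-5 - 18)²) = (-135 - 142*(20 + 11*(0 - 5)²)) + (2 - 1*(-23)²) = (-135 - 142*(20 + 11*(-5)²)) + (2 - 1*529) = (-135 - 142*(20 + 11*25)) + (2 - 529) = (-135 - 142*(20 + 275)) - 527 = (-135 - 142*295) - 527 = (-135 - 41890) - 527 = -42025 - 527 = -42552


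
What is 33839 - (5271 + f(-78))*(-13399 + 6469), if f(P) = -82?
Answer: 35993609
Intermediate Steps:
33839 - (5271 + f(-78))*(-13399 + 6469) = 33839 - (5271 - 82)*(-13399 + 6469) = 33839 - 5189*(-6930) = 33839 - 1*(-35959770) = 33839 + 35959770 = 35993609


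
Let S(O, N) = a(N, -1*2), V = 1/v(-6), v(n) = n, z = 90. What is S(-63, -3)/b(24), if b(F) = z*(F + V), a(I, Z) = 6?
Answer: 2/715 ≈ 0.0027972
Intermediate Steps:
V = -⅙ (V = 1/(-6) = -⅙ ≈ -0.16667)
S(O, N) = 6
b(F) = -15 + 90*F (b(F) = 90*(F - ⅙) = 90*(-⅙ + F) = -15 + 90*F)
S(-63, -3)/b(24) = 6/(-15 + 90*24) = 6/(-15 + 2160) = 6/2145 = 6*(1/2145) = 2/715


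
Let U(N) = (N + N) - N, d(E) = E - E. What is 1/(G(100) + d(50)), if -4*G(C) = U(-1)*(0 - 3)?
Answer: -4/3 ≈ -1.3333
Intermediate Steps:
d(E) = 0
U(N) = N (U(N) = 2*N - N = N)
G(C) = -¾ (G(C) = -(-1)*(0 - 3)/4 = -(-1)*(-3)/4 = -¼*3 = -¾)
1/(G(100) + d(50)) = 1/(-¾ + 0) = 1/(-¾) = -4/3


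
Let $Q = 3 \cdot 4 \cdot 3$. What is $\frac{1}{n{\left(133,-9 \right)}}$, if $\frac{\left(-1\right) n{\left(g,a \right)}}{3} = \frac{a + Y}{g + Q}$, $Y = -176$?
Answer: $\frac{169}{555} \approx 0.3045$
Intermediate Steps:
$Q = 36$ ($Q = 12 \cdot 3 = 36$)
$n{\left(g,a \right)} = - \frac{3 \left(-176 + a\right)}{36 + g}$ ($n{\left(g,a \right)} = - 3 \frac{a - 176}{g + 36} = - 3 \frac{-176 + a}{36 + g} = - \frac{3 \left(-176 + a\right)}{36 + g}$)
$\frac{1}{n{\left(133,-9 \right)}} = \frac{1}{3 \frac{1}{36 + 133} \left(176 - -9\right)} = \frac{1}{3 \cdot \frac{1}{169} \left(176 + 9\right)} = \frac{1}{3 \cdot \frac{1}{169} \cdot 185} = \frac{1}{\frac{555}{169}} = \frac{169}{555}$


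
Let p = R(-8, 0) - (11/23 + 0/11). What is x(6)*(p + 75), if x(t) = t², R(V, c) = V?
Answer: 55080/23 ≈ 2394.8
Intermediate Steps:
p = -195/23 (p = -8 - (11/23 + 0/11) = -8 - (11*(1/23) + 0*(1/11)) = -8 - (11/23 + 0) = -8 - 1*11/23 = -8 - 11/23 = -195/23 ≈ -8.4783)
x(6)*(p + 75) = 6²*(-195/23 + 75) = 36*(1530/23) = 55080/23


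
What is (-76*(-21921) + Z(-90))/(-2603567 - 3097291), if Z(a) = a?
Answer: -277651/950143 ≈ -0.29222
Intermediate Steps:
(-76*(-21921) + Z(-90))/(-2603567 - 3097291) = (-76*(-21921) - 90)/(-2603567 - 3097291) = (1665996 - 90)/(-5700858) = 1665906*(-1/5700858) = -277651/950143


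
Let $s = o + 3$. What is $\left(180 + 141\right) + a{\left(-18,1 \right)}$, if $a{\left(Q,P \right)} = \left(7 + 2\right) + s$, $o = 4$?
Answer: $337$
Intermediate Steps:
$s = 7$ ($s = 4 + 3 = 7$)
$a{\left(Q,P \right)} = 16$ ($a{\left(Q,P \right)} = \left(7 + 2\right) + 7 = 9 + 7 = 16$)
$\left(180 + 141\right) + a{\left(-18,1 \right)} = \left(180 + 141\right) + 16 = 321 + 16 = 337$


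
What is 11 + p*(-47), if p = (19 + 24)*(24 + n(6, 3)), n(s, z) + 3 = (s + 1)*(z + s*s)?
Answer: -594163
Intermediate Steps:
n(s, z) = -3 + (1 + s)*(z + s²) (n(s, z) = -3 + (s + 1)*(z + s*s) = -3 + (1 + s)*(z + s²))
p = 12642 (p = (19 + 24)*(24 + (-3 + 3 + 6² + 6³ + 6*3)) = 43*(24 + (-3 + 3 + 36 + 216 + 18)) = 43*(24 + 270) = 43*294 = 12642)
11 + p*(-47) = 11 + 12642*(-47) = 11 - 594174 = -594163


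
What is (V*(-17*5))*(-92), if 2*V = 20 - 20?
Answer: 0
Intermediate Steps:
V = 0 (V = (20 - 20)/2 = (1/2)*0 = 0)
(V*(-17*5))*(-92) = (0*(-17*5))*(-92) = (0*(-85))*(-92) = 0*(-92) = 0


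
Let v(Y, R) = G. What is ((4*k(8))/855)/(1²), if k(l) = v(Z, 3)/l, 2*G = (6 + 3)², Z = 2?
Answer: 9/380 ≈ 0.023684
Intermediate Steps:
G = 81/2 (G = (6 + 3)²/2 = (½)*9² = (½)*81 = 81/2 ≈ 40.500)
v(Y, R) = 81/2
k(l) = 81/(2*l)
((4*k(8))/855)/(1²) = ((4*((81/2)/8))/855)/(1²) = ((4*((81/2)*(⅛)))*(1/855))/1 = ((4*(81/16))*(1/855))*1 = ((81/4)*(1/855))*1 = (9/380)*1 = 9/380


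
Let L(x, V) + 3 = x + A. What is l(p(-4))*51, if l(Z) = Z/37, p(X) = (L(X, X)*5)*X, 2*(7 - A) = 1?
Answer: 510/37 ≈ 13.784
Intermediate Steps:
A = 13/2 (A = 7 - ½*1 = 7 - ½ = 13/2 ≈ 6.5000)
L(x, V) = 7/2 + x (L(x, V) = -3 + (x + 13/2) = -3 + (13/2 + x) = 7/2 + x)
p(X) = X*(35/2 + 5*X) (p(X) = ((7/2 + X)*5)*X = (35/2 + 5*X)*X = X*(35/2 + 5*X))
l(Z) = Z/37 (l(Z) = Z*(1/37) = Z/37)
l(p(-4))*51 = (((5/2)*(-4)*(7 + 2*(-4)))/37)*51 = (((5/2)*(-4)*(7 - 8))/37)*51 = (((5/2)*(-4)*(-1))/37)*51 = ((1/37)*10)*51 = (10/37)*51 = 510/37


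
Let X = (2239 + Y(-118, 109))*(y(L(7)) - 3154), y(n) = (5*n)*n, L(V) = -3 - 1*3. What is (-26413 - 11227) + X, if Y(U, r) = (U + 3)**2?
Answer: -46027576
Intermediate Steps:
Y(U, r) = (3 + U)**2
L(V) = -6 (L(V) = -3 - 3 = -6)
y(n) = 5*n**2
X = -45989936 (X = (2239 + (3 - 118)**2)*(5*(-6)**2 - 3154) = (2239 + (-115)**2)*(5*36 - 3154) = (2239 + 13225)*(180 - 3154) = 15464*(-2974) = -45989936)
(-26413 - 11227) + X = (-26413 - 11227) - 45989936 = -37640 - 45989936 = -46027576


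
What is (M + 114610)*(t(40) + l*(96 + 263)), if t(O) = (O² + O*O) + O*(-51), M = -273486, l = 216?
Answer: -12504176704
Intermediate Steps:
t(O) = -51*O + 2*O² (t(O) = (O² + O²) - 51*O = 2*O² - 51*O = -51*O + 2*O²)
(M + 114610)*(t(40) + l*(96 + 263)) = (-273486 + 114610)*(40*(-51 + 2*40) + 216*(96 + 263)) = -158876*(40*(-51 + 80) + 216*359) = -158876*(40*29 + 77544) = -158876*(1160 + 77544) = -158876*78704 = -12504176704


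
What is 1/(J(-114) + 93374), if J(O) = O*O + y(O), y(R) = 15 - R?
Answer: 1/106499 ≈ 9.3898e-6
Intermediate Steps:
J(O) = 15 + O² - O (J(O) = O*O + (15 - O) = O² + (15 - O) = 15 + O² - O)
1/(J(-114) + 93374) = 1/((15 + (-114)² - 1*(-114)) + 93374) = 1/((15 + 12996 + 114) + 93374) = 1/(13125 + 93374) = 1/106499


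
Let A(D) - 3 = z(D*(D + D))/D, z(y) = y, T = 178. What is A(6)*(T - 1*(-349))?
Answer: 7905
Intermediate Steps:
A(D) = 3 + 2*D (A(D) = 3 + (D*(D + D))/D = 3 + (D*(2*D))/D = 3 + (2*D**2)/D = 3 + 2*D)
A(6)*(T - 1*(-349)) = (3 + 2*6)*(178 - 1*(-349)) = (3 + 12)*(178 + 349) = 15*527 = 7905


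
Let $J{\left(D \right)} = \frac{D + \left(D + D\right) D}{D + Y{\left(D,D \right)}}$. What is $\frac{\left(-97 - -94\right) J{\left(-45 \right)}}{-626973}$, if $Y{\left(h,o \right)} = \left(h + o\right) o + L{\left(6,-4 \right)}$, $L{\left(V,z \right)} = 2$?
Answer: $\frac{4005}{837426937} \approx 4.7825 \cdot 10^{-6}$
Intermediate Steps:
$Y{\left(h,o \right)} = 2 + o \left(h + o\right)$ ($Y{\left(h,o \right)} = \left(h + o\right) o + 2 = o \left(h + o\right) + 2 = 2 + o \left(h + o\right)$)
$J{\left(D \right)} = \frac{D + 2 D^{2}}{2 + D + 2 D^{2}}$ ($J{\left(D \right)} = \frac{D + \left(D + D\right) D}{D + \left(2 + D^{2} + D D\right)} = \frac{D + 2 D D}{D + \left(2 + D^{2} + D^{2}\right)} = \frac{D + 2 D^{2}}{D + \left(2 + 2 D^{2}\right)} = \frac{D + 2 D^{2}}{2 + D + 2 D^{2}}$)
$\frac{\left(-97 - -94\right) J{\left(-45 \right)}}{-626973} = \frac{\left(-97 - -94\right) \left(- \frac{45 \left(1 + 2 \left(-45\right)\right)}{2 - 45 + 2 \left(-45\right)^{2}}\right)}{-626973} = \left(-97 + 94\right) \left(- \frac{45 \left(1 - 90\right)}{2 - 45 + 2 \cdot 2025}\right) \left(- \frac{1}{626973}\right) = - 3 \left(\left(-45\right) \frac{1}{2 - 45 + 4050} \left(-89\right)\right) \left(- \frac{1}{626973}\right) = - 3 \left(\left(-45\right) \frac{1}{4007} \left(-89\right)\right) \left(- \frac{1}{626973}\right) = \left(-3\right) \frac{4005}{4007} \left(- \frac{1}{626973}\right) = \left(- \frac{12015}{4007}\right) \left(- \frac{1}{626973}\right) = \frac{4005}{837426937}$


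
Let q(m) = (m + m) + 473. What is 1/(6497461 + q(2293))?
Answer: 1/6502520 ≈ 1.5379e-7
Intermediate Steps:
q(m) = 473 + 2*m (q(m) = 2*m + 473 = 473 + 2*m)
1/(6497461 + q(2293)) = 1/(6497461 + (473 + 2*2293)) = 1/(6497461 + (473 + 4586)) = 1/(6497461 + 5059) = 1/6502520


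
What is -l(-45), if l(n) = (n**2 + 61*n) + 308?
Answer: 412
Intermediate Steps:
l(n) = 308 + n**2 + 61*n
-l(-45) = -(308 + (-45)**2 + 61*(-45)) = -(308 + 2025 - 2745) = -1*(-412) = 412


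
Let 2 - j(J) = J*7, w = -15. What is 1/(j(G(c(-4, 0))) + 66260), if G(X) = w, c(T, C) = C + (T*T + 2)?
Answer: 1/66367 ≈ 1.5068e-5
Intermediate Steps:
c(T, C) = 2 + C + T**2 (c(T, C) = C + (T**2 + 2) = C + (2 + T**2) = 2 + C + T**2)
G(X) = -15
j(J) = 2 - 7*J (j(J) = 2 - J*7 = 2 - 7*J)
1/(j(G(c(-4, 0))) + 66260) = 1/((2 - 7*(-15)) + 66260) = 1/((2 + 105) + 66260) = 1/(107 + 66260) = 1/66367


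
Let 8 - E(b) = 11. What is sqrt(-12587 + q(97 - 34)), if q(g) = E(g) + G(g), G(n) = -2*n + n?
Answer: I*sqrt(12653) ≈ 112.49*I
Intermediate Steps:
E(b) = -3 (E(b) = 8 - 1*11 = 8 - 11 = -3)
G(n) = -n
q(g) = -3 - g
sqrt(-12587 + q(97 - 34)) = sqrt(-12587 + (-3 - (97 - 34))) = sqrt(-12587 + (-3 - 1*63)) = sqrt(-12587 + (-3 - 63)) = sqrt(-12587 - 66) = sqrt(-12653) = I*sqrt(12653)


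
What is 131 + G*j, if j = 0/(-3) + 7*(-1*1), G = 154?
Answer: -947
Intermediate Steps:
j = -7 (j = 0*(-⅓) + 7*(-1) = 0 - 7 = -7)
131 + G*j = 131 + 154*(-7) = 131 - 1078 = -947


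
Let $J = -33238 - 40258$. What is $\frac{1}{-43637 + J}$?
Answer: $- \frac{1}{117133} \approx -8.5373 \cdot 10^{-6}$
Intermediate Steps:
$J = -73496$ ($J = -33238 - 40258 = -73496$)
$\frac{1}{-43637 + J} = \frac{1}{-43637 - 73496} = \frac{1}{-117133} = - \frac{1}{117133}$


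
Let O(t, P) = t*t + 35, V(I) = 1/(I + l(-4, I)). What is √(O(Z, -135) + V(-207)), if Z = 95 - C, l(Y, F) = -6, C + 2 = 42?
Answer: √138828927/213 ≈ 55.317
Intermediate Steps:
C = 40 (C = -2 + 42 = 40)
V(I) = 1/(-6 + I) (V(I) = 1/(I - 6) = 1/(-6 + I))
Z = 55 (Z = 95 - 1*40 = 95 - 40 = 55)
O(t, P) = 35 + t² (O(t, P) = t² + 35 = 35 + t²)
√(O(Z, -135) + V(-207)) = √((35 + 55²) + 1/(-6 - 207)) = √((35 + 3025) + 1/(-213)) = √(3060 - 1/213) = √(651779/213) = √138828927/213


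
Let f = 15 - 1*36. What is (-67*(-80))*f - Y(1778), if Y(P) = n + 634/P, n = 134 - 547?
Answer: -99699000/889 ≈ -1.1215e+5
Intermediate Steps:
n = -413
f = -21 (f = 15 - 36 = -21)
Y(P) = -413 + 634/P
(-67*(-80))*f - Y(1778) = -67*(-80)*(-21) - (-413 + 634/1778) = 5360*(-21) - (-413 + 634*(1/1778)) = -112560 - (-413 + 317/889) = -112560 - 1*(-366840/889) = -112560 + 366840/889 = -99699000/889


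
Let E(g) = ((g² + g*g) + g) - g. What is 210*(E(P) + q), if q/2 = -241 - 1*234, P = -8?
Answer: -172620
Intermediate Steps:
q = -950 (q = 2*(-241 - 1*234) = 2*(-241 - 234) = 2*(-475) = -950)
E(g) = 2*g² (E(g) = ((g² + g²) + g) - g = (2*g² + g) - g = (g + 2*g²) - g = 2*g²)
210*(E(P) + q) = 210*(2*(-8)² - 950) = 210*(2*64 - 950) = 210*(128 - 950) = 210*(-822) = -172620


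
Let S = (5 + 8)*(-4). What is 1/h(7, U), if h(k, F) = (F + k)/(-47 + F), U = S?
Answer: 11/5 ≈ 2.2000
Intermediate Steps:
S = -52 (S = 13*(-4) = -52)
U = -52
h(k, F) = (F + k)/(-47 + F)
1/h(7, U) = 1/((-52 + 7)/(-47 - 52)) = 1/(-45/(-99)) = 1/(-1/99*(-45)) = 1/(5/11) = 11/5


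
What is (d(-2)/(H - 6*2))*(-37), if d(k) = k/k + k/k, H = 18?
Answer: -37/3 ≈ -12.333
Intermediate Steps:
d(k) = 2 (d(k) = 1 + 1 = 2)
(d(-2)/(H - 6*2))*(-37) = (2/(18 - 6*2))*(-37) = (2/(18 - 12))*(-37) = (2/6)*(-37) = (2*(1/6))*(-37) = (1/3)*(-37) = -37/3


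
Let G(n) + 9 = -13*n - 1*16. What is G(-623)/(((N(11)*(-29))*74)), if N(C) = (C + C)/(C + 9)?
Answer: -3670/1073 ≈ -3.4203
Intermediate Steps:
N(C) = 2*C/(9 + C) (N(C) = (2*C)/(9 + C) = 2*C/(9 + C))
G(n) = -25 - 13*n (G(n) = -9 + (-13*n - 1*16) = -9 + (-13*n - 16) = -9 + (-16 - 13*n) = -25 - 13*n)
G(-623)/(((N(11)*(-29))*74)) = (-25 - 13*(-623))/((((2*11/(9 + 11))*(-29))*74)) = (-25 + 8099)/((((2*11/20)*(-29))*74)) = 8074/((((2*11*(1/20))*(-29))*74)) = 8074/((((11/10)*(-29))*74)) = 8074/((-319/10*74)) = 8074/(-11803/5) = 8074*(-5/11803) = -3670/1073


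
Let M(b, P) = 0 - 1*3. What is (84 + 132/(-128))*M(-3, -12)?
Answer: -7965/32 ≈ -248.91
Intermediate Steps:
M(b, P) = -3 (M(b, P) = 0 - 3 = -3)
(84 + 132/(-128))*M(-3, -12) = (84 + 132/(-128))*(-3) = (84 + 132*(-1/128))*(-3) = (84 - 33/32)*(-3) = (2655/32)*(-3) = -7965/32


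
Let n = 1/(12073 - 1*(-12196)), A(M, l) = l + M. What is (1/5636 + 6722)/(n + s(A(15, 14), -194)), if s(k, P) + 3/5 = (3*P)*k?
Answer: -4597178744585/11543281600832 ≈ -0.39826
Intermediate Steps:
A(M, l) = M + l
s(k, P) = -⅗ + 3*P*k (s(k, P) = -⅗ + (3*P)*k = -⅗ + 3*P*k)
n = 1/24269 (n = 1/(12073 + 12196) = 1/24269 ≈ 4.1205e-5)
(1/5636 + 6722)/(n + s(A(15, 14), -194)) = (1/5636 + 6722)/(1/24269 + (-⅗ + 3*(-194)*(15 + 14))) = (1/5636 + 6722)/(1/24269 + (-⅗ + 3*(-194)*29)) = 37885193/(5636*(1/24269 + (-⅗ - 16878))) = 37885193/(5636*(1/24269 - 84393/5)) = 37885193/(5636*(-2048133712/121345)) = (37885193/5636)*(-121345/2048133712) = -4597178744585/11543281600832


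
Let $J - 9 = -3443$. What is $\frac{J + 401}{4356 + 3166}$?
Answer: $- \frac{3033}{7522} \approx -0.40322$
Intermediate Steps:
$J = -3434$ ($J = 9 - 3443 = -3434$)
$\frac{J + 401}{4356 + 3166} = \frac{-3434 + 401}{4356 + 3166} = - \frac{3033}{7522}$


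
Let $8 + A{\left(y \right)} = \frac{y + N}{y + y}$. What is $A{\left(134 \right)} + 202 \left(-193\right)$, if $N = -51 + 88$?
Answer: $- \frac{10450221}{268} \approx -38993.0$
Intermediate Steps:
$N = 37$
$A{\left(y \right)} = -8 + \frac{37 + y}{2 y}$ ($A{\left(y \right)} = -8 + \frac{y + 37}{y + y} = -8 + \frac{37 + y}{2 y}$)
$A{\left(134 \right)} + 202 \left(-193\right) = \frac{37 - 2010}{2 \cdot 134} + 202 \left(-193\right) = \frac{1}{2} \cdot \frac{1}{134} \left(37 - 2010\right) - 38986 = \frac{1}{2} \cdot \frac{1}{134} \left(-1973\right) - 38986 = - \frac{1973}{268} - 38986 = - \frac{10450221}{268}$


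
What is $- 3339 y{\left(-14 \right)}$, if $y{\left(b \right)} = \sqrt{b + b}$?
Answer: $- 6678 i \sqrt{7} \approx - 17668.0 i$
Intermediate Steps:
$y{\left(b \right)} = \sqrt{2} \sqrt{b}$ ($y{\left(b \right)} = \sqrt{2 b} = \sqrt{2} \sqrt{b}$)
$- 3339 y{\left(-14 \right)} = - 3339 \sqrt{2} \sqrt{-14} = - 3339 \sqrt{2} i \sqrt{14} = - 3339 \cdot 2 i \sqrt{7} = - 6678 i \sqrt{7}$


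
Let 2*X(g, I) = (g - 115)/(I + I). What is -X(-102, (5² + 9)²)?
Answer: 217/4624 ≈ 0.046929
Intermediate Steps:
X(g, I) = (-115 + g)/(4*I) (X(g, I) = ((g - 115)/(I + I))/2 = ((-115 + g)/((2*I)))/2 = ((-115 + g)*(1/(2*I)))/2 = ((-115 + g)/(2*I))/2 = (-115 + g)/(4*I))
-X(-102, (5² + 9)²) = -(-115 - 102)/(4*((5² + 9)²)) = -(-217)/(4*((25 + 9)²)) = -(-217)/(4*(34²)) = -(-217)/(4*1156) = -1*(-217/4624) = 217/4624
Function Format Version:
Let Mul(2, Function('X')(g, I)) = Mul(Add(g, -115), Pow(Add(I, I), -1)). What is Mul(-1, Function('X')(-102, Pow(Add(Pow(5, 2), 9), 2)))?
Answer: Rational(217, 4624) ≈ 0.046929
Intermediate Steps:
Function('X')(g, I) = Mul(Rational(1, 4), Pow(I, -1), Add(-115, g)) (Function('X')(g, I) = Mul(Rational(1, 2), Mul(Add(g, -115), Pow(Add(I, I), -1))) = Mul(Rational(1, 2), Mul(Add(-115, g), Pow(Mul(2, I), -1))) = Mul(Rational(1, 2), Mul(Add(-115, g), Mul(Rational(1, 2), Pow(I, -1)))) = Mul(Rational(1, 2), Mul(Rational(1, 2), Pow(I, -1), Add(-115, g))) = Mul(Rational(1, 4), Pow(I, -1), Add(-115, g)))
Mul(-1, Function('X')(-102, Pow(Add(Pow(5, 2), 9), 2))) = Mul(-1, Mul(Rational(1, 4), Pow(Pow(Add(Pow(5, 2), 9), 2), -1), Add(-115, -102))) = Mul(-1, Mul(Rational(1, 4), Pow(Pow(Add(25, 9), 2), -1), -217)) = Mul(-1, Mul(Rational(1, 4), Pow(Pow(34, 2), -1), -217)) = Mul(-1, Mul(Rational(1, 4), Pow(1156, -1), -217)) = Mul(-1, Mul(Rational(1, 4), Rational(1, 1156), -217)) = Mul(-1, Rational(-217, 4624)) = Rational(217, 4624)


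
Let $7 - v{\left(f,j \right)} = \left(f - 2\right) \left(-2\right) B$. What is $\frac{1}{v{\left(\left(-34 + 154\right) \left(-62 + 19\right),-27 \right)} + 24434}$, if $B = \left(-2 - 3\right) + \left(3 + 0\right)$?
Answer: $\frac{1}{45089} \approx 2.2178 \cdot 10^{-5}$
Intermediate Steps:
$B = -2$ ($B = -5 + 3 = -2$)
$v{\left(f,j \right)} = 15 - 4 f$ ($v{\left(f,j \right)} = 7 - \left(f - 2\right) \left(-2\right) \left(-2\right) = 7 - \left(-2 + f\right) \left(-2\right) \left(-2\right) = 7 - \left(4 - 2 f\right) \left(-2\right) = 7 - \left(-8 + 4 f\right) = 15 - 4 f$)
$\frac{1}{v{\left(\left(-34 + 154\right) \left(-62 + 19\right),-27 \right)} + 24434} = \frac{1}{\left(15 - 4 \left(-34 + 154\right) \left(-62 + 19\right)\right) + 24434} = \frac{1}{\left(15 - 4 \cdot 120 \left(-43\right)\right) + 24434} = \frac{1}{\left(15 - -20640\right) + 24434} = \frac{1}{\left(15 + 20640\right) + 24434} = \frac{1}{20655 + 24434} = \frac{1}{45089}$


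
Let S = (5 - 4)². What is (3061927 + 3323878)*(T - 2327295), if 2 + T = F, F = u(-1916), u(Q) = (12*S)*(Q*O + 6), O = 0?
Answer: -14861205041125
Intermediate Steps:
S = 1 (S = 1² = 1)
u(Q) = 72 (u(Q) = (12*1)*(Q*0 + 6) = 12*(0 + 6) = 12*6 = 72)
F = 72
T = 70 (T = -2 + 72 = 70)
(3061927 + 3323878)*(T - 2327295) = (3061927 + 3323878)*(70 - 2327295) = 6385805*(-2327225) = -14861205041125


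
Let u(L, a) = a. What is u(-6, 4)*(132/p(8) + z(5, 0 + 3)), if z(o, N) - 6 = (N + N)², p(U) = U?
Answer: 234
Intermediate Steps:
z(o, N) = 6 + 4*N² (z(o, N) = 6 + (N + N)² = 6 + (2*N)² = 6 + 4*N²)
u(-6, 4)*(132/p(8) + z(5, 0 + 3)) = 4*(132/8 + (6 + 4*(0 + 3)²)) = 4*(132*(⅛) + (6 + 4*3²)) = 4*(33/2 + (6 + 4*9)) = 4*(33/2 + (6 + 36)) = 4*(33/2 + 42) = 4*(117/2) = 234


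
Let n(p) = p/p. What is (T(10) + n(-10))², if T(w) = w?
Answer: 121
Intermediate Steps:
n(p) = 1
(T(10) + n(-10))² = (10 + 1)² = 11² = 121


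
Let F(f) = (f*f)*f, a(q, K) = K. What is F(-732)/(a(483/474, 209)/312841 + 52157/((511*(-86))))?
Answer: 12628401611370624/38191249 ≈ 3.3066e+8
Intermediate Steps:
F(f) = f³ (F(f) = f²*f = f³)
F(-732)/(a(483/474, 209)/312841 + 52157/((511*(-86)))) = (-732)³/(209/312841 + 52157/((511*(-86)))) = -392223168/(209*(1/312841) + 52157/(-43946)) = -392223168/(209/312841 + 52157*(-1/43946)) = -392223168/(209/312841 - 7451/6278) = -392223168/(-2329666189/1964015798) = -392223168*(-1964015798/2329666189) = 12628401611370624/38191249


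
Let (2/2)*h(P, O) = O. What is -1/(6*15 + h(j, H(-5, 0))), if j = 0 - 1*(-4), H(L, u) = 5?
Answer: -1/95 ≈ -0.010526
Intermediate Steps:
j = 4 (j = 0 + 4 = 4)
h(P, O) = O
-1/(6*15 + h(j, H(-5, 0))) = -1/(6*15 + 5) = -1/(90 + 5) = -1/95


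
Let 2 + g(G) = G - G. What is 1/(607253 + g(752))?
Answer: 1/607251 ≈ 1.6468e-6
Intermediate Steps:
g(G) = -2 (g(G) = -2 + (G - G) = -2 + 0 = -2)
1/(607253 + g(752)) = 1/(607253 - 2) = 1/607251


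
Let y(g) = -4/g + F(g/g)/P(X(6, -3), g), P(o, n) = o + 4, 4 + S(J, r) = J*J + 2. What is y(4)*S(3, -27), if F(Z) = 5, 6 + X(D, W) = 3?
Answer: 28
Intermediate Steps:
X(D, W) = -3 (X(D, W) = -6 + 3 = -3)
S(J, r) = -2 + J**2 (S(J, r) = -4 + (J*J + 2) = -4 + (J**2 + 2) = -4 + (2 + J**2) = -2 + J**2)
P(o, n) = 4 + o
y(g) = 5 - 4/g (y(g) = -4/g + 5/(4 - 3) = -4/g + 5/1 = -4/g + 5*1 = -4/g + 5 = 5 - 4/g)
y(4)*S(3, -27) = (5 - 4/4)*(-2 + 3**2) = (5 - 4*1/4)*(-2 + 9) = (5 - 1)*7 = 4*7 = 28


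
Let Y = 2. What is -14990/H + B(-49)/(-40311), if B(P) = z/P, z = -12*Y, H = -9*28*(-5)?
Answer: -15666065/1316826 ≈ -11.897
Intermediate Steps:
H = 1260 (H = -252*(-5) = 1260)
z = -24 (z = -12*2 = -24)
B(P) = -24/P
-14990/H + B(-49)/(-40311) = -14990/1260 - 24/(-49)/(-40311) = -14990*1/1260 - 24*(-1/49)*(-1/40311) = -1499/126 + (24/49)*(-1/40311) = -1499/126 - 8/658413 = -15666065/1316826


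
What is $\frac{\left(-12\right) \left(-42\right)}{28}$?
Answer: $18$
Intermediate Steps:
$\frac{\left(-12\right) \left(-42\right)}{28} = 504 \cdot \frac{1}{28} = 18$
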